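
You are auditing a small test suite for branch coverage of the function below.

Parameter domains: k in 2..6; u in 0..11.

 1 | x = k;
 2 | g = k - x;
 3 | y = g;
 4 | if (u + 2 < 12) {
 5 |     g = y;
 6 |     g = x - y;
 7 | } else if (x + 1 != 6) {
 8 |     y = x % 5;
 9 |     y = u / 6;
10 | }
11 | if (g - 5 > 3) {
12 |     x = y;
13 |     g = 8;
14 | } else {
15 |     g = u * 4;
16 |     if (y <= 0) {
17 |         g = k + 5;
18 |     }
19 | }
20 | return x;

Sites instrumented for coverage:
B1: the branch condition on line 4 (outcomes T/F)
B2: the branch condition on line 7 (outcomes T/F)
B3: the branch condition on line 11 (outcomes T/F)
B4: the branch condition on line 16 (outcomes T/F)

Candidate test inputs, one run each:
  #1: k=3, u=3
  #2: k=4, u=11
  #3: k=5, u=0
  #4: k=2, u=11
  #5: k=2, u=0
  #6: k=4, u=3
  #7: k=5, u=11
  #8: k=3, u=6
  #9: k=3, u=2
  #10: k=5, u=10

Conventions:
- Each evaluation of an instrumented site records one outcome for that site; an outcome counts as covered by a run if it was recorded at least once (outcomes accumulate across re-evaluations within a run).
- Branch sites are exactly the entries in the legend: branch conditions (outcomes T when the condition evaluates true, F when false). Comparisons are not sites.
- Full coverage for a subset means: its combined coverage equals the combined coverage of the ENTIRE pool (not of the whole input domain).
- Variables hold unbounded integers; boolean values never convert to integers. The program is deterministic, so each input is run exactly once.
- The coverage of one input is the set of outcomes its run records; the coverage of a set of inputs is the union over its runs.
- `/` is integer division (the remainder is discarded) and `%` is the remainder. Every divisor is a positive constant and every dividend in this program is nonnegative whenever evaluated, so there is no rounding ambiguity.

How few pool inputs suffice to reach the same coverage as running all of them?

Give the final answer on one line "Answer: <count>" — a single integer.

#1 (k=3, u=3) -> B1->T, B3->F, B4->T; covered: B1=T, B3=F, B4=T
#2 (k=4, u=11) -> B1->F, B2->T, B3->F, B4->F; covered: B1=F, B2=T, B3=F, B4=F
#3 (k=5, u=0) -> B1->T, B3->F, B4->T; covered: B1=T, B3=F, B4=T
#4 (k=2, u=11) -> B1->F, B2->T, B3->F, B4->F; covered: B1=F, B2=T, B3=F, B4=F
#5 (k=2, u=0) -> B1->T, B3->F, B4->T; covered: B1=T, B3=F, B4=T
#6 (k=4, u=3) -> B1->T, B3->F, B4->T; covered: B1=T, B3=F, B4=T
#7 (k=5, u=11) -> B1->F, B2->F, B3->F, B4->T; covered: B1=F, B2=F, B3=F, B4=T
#8 (k=3, u=6) -> B1->T, B3->F, B4->T; covered: B1=T, B3=F, B4=T
#9 (k=3, u=2) -> B1->T, B3->F, B4->T; covered: B1=T, B3=F, B4=T
#10 (k=5, u=10) -> B1->F, B2->F, B3->F, B4->T; covered: B1=F, B2=F, B3=F, B4=T
pool-wide coverage (7 outcomes): B1=T, B1=F, B2=T, B2=F, B3=F, B4=T, B4=F
size 1 is not enough: best union over all size-1 subsets is 4/7
size 2 is not enough: best union over all size-2 subsets is 6/7
size 3: inputs {1, 2, 7} cover all 7 outcomes, and no lexicographically smaller subset of this size does

Answer: 3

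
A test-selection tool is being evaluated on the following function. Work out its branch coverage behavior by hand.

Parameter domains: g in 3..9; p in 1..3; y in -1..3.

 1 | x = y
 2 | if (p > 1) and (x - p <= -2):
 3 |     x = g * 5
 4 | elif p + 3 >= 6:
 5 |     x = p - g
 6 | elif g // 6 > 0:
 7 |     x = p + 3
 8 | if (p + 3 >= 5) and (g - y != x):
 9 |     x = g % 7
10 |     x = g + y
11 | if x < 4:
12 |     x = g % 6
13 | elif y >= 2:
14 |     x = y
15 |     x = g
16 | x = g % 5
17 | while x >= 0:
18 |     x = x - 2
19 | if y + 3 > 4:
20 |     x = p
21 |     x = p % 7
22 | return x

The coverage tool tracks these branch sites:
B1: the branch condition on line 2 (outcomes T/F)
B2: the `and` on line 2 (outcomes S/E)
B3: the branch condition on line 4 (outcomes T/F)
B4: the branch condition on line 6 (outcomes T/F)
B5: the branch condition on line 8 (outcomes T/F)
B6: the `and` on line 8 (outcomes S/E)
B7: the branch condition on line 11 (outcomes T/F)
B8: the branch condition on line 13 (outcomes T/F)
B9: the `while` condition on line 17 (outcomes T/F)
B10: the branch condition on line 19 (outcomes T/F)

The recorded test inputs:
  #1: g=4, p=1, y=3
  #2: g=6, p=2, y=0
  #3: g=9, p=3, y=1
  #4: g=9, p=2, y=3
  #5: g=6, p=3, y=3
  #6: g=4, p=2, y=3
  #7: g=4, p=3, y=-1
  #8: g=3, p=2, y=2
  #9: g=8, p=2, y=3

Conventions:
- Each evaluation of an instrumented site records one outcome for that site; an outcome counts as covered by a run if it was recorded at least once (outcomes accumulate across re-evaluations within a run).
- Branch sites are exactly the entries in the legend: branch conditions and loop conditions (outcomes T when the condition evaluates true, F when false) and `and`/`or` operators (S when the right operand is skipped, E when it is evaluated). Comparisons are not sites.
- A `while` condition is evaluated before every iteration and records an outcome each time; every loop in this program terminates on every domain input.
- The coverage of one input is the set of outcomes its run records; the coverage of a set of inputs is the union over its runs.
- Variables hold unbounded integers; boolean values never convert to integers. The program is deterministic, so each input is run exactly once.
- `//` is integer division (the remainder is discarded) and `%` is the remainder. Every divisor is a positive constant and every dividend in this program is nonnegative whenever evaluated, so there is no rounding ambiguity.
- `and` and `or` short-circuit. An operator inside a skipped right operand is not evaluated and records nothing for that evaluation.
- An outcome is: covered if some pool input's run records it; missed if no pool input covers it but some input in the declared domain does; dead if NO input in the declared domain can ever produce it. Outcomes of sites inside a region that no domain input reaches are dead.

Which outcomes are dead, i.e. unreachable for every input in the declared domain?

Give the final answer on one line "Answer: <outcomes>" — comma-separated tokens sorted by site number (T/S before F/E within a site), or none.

exhaustive pass over the 105-input domain:
  reachable outcomes have witnesses, e.g. B1=T (e.g. g=3, p=2, y=-1), B1=F (e.g. g=3, p=1, y=-1), B2=S (e.g. g=3, p=1, y=-1), B2=E (e.g. g=3, p=2, y=-1)

Answer: none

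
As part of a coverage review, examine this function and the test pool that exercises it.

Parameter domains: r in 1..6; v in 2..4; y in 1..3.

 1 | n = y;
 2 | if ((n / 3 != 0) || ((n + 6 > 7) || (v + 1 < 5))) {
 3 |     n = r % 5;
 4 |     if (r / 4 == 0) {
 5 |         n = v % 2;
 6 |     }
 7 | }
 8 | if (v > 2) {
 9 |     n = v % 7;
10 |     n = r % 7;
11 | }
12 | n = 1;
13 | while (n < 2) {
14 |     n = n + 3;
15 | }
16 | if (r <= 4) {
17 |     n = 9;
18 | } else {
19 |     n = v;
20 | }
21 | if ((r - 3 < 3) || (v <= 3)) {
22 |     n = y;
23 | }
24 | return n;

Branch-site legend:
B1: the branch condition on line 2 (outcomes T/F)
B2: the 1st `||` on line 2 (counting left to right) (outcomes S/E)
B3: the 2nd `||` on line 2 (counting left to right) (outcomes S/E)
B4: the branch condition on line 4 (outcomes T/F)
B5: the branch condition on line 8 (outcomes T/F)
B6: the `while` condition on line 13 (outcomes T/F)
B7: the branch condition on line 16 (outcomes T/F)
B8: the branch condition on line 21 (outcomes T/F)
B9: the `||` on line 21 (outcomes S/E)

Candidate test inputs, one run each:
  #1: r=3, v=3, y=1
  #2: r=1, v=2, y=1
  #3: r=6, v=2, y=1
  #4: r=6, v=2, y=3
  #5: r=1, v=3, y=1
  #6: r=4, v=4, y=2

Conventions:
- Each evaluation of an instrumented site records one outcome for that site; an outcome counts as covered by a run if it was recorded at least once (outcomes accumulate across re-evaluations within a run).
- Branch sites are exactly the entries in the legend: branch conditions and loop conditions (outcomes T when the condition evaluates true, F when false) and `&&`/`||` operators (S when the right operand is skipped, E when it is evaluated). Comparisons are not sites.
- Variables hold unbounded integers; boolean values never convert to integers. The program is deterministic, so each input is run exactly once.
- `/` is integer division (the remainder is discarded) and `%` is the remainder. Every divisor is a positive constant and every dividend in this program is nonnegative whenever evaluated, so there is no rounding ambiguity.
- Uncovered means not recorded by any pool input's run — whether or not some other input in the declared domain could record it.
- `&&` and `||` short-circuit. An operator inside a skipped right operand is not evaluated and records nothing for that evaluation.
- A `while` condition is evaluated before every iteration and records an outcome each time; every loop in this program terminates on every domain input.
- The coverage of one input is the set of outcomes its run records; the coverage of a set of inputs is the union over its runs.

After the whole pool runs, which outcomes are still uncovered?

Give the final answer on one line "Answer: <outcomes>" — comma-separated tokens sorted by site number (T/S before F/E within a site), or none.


test 1 (r=3, v=3, y=1) fires B2->E, B3->E, B1->T, B4->T, B5->T, B6->T, B6->F, B7->T, B9->S, B8->T; hits B1=T, B2=E, B3=E, B4=T, B5=T, B6=T, B6=F, B7=T, B8=T, B9=S
test 2 (r=1, v=2, y=1) fires B2->E, B3->E, B1->T, B4->T, B5->F, B6->T, B6->F, B7->T, B9->S, B8->T; hits B1=T, B2=E, B3=E, B4=T, B5=F, B6=T, B6=F, B7=T, B8=T, B9=S
test 3 (r=6, v=2, y=1) fires B2->E, B3->E, B1->T, B4->F, B5->F, B6->T, B6->F, B7->F, B9->E, B8->T; hits B1=T, B2=E, B3=E, B4=F, B5=F, B6=T, B6=F, B7=F, B8=T, B9=E
test 4 (r=6, v=2, y=3) fires B2->S, B1->T, B4->F, B5->F, B6->T, B6->F, B7->F, B9->E, B8->T; hits B1=T, B2=S, B4=F, B5=F, B6=T, B6=F, B7=F, B8=T, B9=E
test 5 (r=1, v=3, y=1) fires B2->E, B3->E, B1->T, B4->T, B5->T, B6->T, B6->F, B7->T, B9->S, B8->T; hits B1=T, B2=E, B3=E, B4=T, B5=T, B6=T, B6=F, B7=T, B8=T, B9=S
test 6 (r=4, v=4, y=2) fires B2->E, B3->S, B1->T, B4->F, B5->T, B6->T, B6->F, B7->T, B9->S, B8->T; hits B1=T, B2=E, B3=S, B4=F, B5=T, B6=T, B6=F, B7=T, B8=T, B9=S
union over the pool: B1=T, B2=S, B2=E, B3=S, B3=E, B4=T, B4=F, B5=T, B5=F, B6=T, B6=F, B7=T, B7=F, B8=T, B9=S, B9=E
uncovered (2 of 18): B1=F, B8=F
Answer: B1=F, B8=F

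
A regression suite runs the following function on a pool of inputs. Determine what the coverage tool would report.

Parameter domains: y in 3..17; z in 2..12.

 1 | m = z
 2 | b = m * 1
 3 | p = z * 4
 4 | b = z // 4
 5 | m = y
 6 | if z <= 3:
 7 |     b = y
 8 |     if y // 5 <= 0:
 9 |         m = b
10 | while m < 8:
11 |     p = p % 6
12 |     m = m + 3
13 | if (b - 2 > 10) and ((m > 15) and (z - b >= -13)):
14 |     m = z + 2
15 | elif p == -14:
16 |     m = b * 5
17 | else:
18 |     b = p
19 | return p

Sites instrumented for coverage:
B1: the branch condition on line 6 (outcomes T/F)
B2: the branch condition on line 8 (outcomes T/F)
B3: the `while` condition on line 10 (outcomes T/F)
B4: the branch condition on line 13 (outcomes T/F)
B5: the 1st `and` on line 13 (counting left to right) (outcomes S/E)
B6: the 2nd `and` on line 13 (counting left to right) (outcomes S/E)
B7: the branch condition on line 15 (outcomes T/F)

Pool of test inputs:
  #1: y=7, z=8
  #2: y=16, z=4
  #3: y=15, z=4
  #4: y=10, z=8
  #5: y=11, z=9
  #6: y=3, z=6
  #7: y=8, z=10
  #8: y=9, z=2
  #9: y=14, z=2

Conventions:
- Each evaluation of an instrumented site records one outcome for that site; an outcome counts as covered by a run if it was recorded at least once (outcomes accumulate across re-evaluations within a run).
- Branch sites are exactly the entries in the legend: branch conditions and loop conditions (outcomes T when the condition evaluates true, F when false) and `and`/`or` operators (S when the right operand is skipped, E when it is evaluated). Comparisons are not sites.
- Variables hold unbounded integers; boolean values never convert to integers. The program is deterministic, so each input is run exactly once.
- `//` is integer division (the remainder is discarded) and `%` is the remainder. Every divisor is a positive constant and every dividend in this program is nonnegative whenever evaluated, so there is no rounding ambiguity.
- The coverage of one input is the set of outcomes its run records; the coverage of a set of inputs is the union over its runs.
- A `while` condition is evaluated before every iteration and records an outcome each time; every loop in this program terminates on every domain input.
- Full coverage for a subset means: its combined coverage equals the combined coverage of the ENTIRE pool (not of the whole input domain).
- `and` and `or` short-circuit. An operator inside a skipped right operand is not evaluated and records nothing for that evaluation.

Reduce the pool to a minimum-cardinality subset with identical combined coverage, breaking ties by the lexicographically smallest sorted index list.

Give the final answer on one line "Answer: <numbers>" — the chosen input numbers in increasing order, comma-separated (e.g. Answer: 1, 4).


#1 (y=7, z=8) -> B1->F, B3->T, B3->F, B5->S, B4->F, B7->F; covered: B1=F, B3=T, B3=F, B4=F, B5=S, B7=F
#2 (y=16, z=4) -> B1->F, B3->F, B5->S, B4->F, B7->F; covered: B1=F, B3=F, B4=F, B5=S, B7=F
#3 (y=15, z=4) -> B1->F, B3->F, B5->S, B4->F, B7->F; covered: B1=F, B3=F, B4=F, B5=S, B7=F
#4 (y=10, z=8) -> B1->F, B3->F, B5->S, B4->F, B7->F; covered: B1=F, B3=F, B4=F, B5=S, B7=F
#5 (y=11, z=9) -> B1->F, B3->F, B5->S, B4->F, B7->F; covered: B1=F, B3=F, B4=F, B5=S, B7=F
#6 (y=3, z=6) -> B1->F, B3->T, B3->T, B3->F, B5->S, B4->F, B7->F; covered: B1=F, B3=T, B3=F, B4=F, B5=S, B7=F
#7 (y=8, z=10) -> B1->F, B3->F, B5->S, B4->F, B7->F; covered: B1=F, B3=F, B4=F, B5=S, B7=F
#8 (y=9, z=2) -> B1->T, B2->F, B3->F, B5->S, B4->F, B7->F; covered: B1=T, B2=F, B3=F, B4=F, B5=S, B7=F
#9 (y=14, z=2) -> B1->T, B2->F, B3->F, B5->E, B6->S, B4->F, B7->F; covered: B1=T, B2=F, B3=F, B4=F, B5=E, B6=S, B7=F
union over all inputs: B1=T, B1=F, B2=F, B3=T, B3=F, B4=F, B5=S, B5=E, B6=S, B7=F (10 outcomes)
no size-1 subset reaches all 10 outcomes (best union: 7/10)
the canonical winner is {1, 9}: size 2, full 10-outcome coverage, earliest index list among size-2 covers
Answer: 1, 9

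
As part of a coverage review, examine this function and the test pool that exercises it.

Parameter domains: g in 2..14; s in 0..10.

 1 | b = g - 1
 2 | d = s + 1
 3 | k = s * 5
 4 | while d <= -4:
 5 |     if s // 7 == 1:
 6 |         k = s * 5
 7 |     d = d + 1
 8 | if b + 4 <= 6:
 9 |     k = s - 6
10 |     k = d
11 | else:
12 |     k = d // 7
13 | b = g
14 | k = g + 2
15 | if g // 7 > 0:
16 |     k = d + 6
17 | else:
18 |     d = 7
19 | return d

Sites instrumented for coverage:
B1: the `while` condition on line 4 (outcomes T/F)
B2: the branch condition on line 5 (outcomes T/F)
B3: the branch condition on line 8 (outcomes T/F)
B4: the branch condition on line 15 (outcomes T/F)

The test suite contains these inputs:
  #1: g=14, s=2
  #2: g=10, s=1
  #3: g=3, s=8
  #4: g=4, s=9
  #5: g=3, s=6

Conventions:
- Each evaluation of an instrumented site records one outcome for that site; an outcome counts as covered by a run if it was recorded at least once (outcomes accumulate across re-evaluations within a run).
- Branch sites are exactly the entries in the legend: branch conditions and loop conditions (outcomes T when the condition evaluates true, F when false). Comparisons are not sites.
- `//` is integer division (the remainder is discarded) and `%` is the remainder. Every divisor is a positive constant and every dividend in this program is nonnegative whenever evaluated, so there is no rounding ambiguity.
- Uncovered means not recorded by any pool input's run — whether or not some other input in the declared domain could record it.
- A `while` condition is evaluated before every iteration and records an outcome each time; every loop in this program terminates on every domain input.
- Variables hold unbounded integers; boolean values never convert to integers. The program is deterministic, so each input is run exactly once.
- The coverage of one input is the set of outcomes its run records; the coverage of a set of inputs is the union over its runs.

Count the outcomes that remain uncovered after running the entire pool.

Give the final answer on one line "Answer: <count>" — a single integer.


input #1, g=14, s=2: outcomes B1=F, B3=F, B4=T
input #2, g=10, s=1: outcomes B1=F, B3=F, B4=T
input #3, g=3, s=8: outcomes B1=F, B3=T, B4=F
input #4, g=4, s=9: outcomes B1=F, B3=F, B4=F
input #5, g=3, s=6: outcomes B1=F, B3=T, B4=F
union over the pool: B1=F, B3=T, B3=F, B4=T, B4=F
uncovered (3 of 8): B1=T, B2=T, B2=F
Answer: 3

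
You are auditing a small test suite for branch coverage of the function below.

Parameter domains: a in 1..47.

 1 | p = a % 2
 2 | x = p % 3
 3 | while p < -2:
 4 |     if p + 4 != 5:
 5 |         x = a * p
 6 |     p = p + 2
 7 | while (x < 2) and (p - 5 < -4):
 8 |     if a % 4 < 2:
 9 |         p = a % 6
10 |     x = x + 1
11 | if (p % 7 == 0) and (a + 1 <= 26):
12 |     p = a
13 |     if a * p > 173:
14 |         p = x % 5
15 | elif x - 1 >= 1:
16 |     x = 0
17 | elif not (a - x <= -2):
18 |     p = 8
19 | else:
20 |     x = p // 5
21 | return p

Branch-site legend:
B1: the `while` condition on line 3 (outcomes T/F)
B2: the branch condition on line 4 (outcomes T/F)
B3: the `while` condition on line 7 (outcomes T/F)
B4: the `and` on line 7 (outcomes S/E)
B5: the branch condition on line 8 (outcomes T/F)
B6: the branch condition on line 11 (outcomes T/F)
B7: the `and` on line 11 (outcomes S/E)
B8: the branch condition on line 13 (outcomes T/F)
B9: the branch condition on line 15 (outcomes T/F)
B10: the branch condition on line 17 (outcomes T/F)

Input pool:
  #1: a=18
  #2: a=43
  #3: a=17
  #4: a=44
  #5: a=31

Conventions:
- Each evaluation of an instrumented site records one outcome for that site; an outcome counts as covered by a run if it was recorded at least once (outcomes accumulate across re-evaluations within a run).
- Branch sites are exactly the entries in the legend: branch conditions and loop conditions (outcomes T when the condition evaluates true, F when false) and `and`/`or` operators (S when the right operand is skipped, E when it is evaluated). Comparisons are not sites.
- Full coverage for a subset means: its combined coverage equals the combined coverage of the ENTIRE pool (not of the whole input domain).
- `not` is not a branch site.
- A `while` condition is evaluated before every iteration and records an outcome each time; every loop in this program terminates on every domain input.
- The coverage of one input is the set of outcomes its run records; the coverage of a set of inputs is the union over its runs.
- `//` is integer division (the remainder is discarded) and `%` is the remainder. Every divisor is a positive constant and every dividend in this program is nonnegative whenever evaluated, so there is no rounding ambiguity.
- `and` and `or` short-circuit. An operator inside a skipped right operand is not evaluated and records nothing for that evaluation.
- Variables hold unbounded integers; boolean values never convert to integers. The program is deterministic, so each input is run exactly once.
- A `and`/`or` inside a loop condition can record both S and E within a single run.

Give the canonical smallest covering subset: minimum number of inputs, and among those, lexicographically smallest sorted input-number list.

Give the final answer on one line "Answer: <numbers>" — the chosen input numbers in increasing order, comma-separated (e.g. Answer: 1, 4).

#1 (a=18) -> B1->F, B4->E, B3->T, B5->F, B4->E, B3->T, B5->F, B4->S, B3->F, B7->E, B6->T, B8->T; covered: B1=F, B3=T, B3=F, B4=S, B4=E, B5=F, B6=T, B7=E, B8=T
#2 (a=43) -> B1->F, B4->E, B3->F, B7->S, B6->F, B9->F, B10->T; covered: B1=F, B3=F, B4=E, B6=F, B7=S, B9=F, B10=T
#3 (a=17) -> B1->F, B4->E, B3->F, B7->S, B6->F, B9->F, B10->T; covered: B1=F, B3=F, B4=E, B6=F, B7=S, B9=F, B10=T
#4 (a=44) -> B1->F, B4->E, B3->T, B5->T, B4->E, B3->F, B7->S, B6->F, B9->F, B10->T; covered: B1=F, B3=T, B3=F, B4=E, B5=T, B6=F, B7=S, B9=F, B10=T
#5 (a=31) -> B1->F, B4->E, B3->F, B7->S, B6->F, B9->F, B10->T; covered: B1=F, B3=F, B4=E, B6=F, B7=S, B9=F, B10=T
together the pool reaches 14 outcomes: B1=F, B3=T, B3=F, B4=S, B4=E, B5=T, B5=F, B6=T, B6=F, B7=S, B7=E, B8=T, B9=F, B10=T
checked all size-1 subsets: none covers 14 outcomes (max 9/14)
inputs {1, 4} (size 2) cover everything; no size-2 subset with a lexicographically smaller index list covers all 14

Answer: 1, 4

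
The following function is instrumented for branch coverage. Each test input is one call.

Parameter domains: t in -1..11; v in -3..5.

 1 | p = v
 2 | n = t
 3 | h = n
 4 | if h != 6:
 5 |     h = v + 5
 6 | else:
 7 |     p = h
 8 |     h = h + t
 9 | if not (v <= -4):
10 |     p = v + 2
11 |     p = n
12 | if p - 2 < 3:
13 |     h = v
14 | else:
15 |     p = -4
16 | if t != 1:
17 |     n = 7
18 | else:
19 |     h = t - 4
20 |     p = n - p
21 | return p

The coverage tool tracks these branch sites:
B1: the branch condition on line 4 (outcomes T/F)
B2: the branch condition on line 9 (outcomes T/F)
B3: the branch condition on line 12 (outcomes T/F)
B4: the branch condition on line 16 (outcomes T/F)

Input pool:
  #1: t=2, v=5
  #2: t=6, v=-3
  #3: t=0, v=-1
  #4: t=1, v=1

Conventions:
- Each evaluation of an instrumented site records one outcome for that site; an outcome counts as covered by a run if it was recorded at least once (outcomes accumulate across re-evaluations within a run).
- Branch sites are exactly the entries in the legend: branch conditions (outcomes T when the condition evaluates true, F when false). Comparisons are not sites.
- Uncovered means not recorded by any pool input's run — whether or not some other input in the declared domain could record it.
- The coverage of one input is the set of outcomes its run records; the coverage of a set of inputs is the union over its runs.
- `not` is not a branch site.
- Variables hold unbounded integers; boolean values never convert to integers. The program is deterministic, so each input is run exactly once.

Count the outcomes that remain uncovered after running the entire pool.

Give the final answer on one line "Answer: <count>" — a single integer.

test 1 (t=2, v=5) hits B1=T, B2=T, B3=T, B4=T
test 2 (t=6, v=-3) hits B1=F, B2=T, B3=F, B4=T
test 3 (t=0, v=-1) hits B1=T, B2=T, B3=T, B4=T
test 4 (t=1, v=1) hits B1=T, B2=T, B3=T, B4=F
union over the pool: B1=T, B1=F, B2=T, B3=T, B3=F, B4=T, B4=F
uncovered (1 of 8): B2=F

Answer: 1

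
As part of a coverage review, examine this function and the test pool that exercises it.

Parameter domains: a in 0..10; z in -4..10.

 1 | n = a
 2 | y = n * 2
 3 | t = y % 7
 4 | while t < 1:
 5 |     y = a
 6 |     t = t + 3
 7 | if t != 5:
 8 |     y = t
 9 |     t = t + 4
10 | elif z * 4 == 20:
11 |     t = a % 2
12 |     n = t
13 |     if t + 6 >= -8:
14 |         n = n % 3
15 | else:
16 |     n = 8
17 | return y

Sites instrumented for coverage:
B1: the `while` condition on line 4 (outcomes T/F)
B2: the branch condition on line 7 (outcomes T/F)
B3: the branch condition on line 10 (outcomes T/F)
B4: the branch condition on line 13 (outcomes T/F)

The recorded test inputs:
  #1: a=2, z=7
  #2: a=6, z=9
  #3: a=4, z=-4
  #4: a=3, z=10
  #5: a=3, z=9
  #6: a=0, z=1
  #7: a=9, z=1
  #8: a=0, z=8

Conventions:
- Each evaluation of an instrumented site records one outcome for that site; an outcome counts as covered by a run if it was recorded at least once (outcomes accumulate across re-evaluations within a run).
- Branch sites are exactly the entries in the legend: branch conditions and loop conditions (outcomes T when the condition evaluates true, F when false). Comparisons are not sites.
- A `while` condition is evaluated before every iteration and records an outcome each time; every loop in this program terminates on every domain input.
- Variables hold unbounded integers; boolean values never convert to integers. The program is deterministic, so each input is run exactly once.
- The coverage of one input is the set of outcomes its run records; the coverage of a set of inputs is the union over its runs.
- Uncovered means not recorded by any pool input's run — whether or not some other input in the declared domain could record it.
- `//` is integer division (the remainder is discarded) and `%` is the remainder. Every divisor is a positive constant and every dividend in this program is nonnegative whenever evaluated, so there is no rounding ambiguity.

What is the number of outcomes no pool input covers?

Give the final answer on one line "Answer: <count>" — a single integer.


input #1 (a=2, z=7): events B1->F, B2->T; covers B1=F, B2=T
input #2 (a=6, z=9): events B1->F, B2->F, B3->F; covers B1=F, B2=F, B3=F
input #3 (a=4, z=-4): events B1->F, B2->T; covers B1=F, B2=T
input #4 (a=3, z=10): events B1->F, B2->T; covers B1=F, B2=T
input #5 (a=3, z=9): events B1->F, B2->T; covers B1=F, B2=T
input #6 (a=0, z=1): events B1->T, B1->F, B2->T; covers B1=T, B1=F, B2=T
input #7 (a=9, z=1): events B1->F, B2->T; covers B1=F, B2=T
input #8 (a=0, z=8): events B1->T, B1->F, B2->T; covers B1=T, B1=F, B2=T
union over the pool: B1=T, B1=F, B2=T, B2=F, B3=F
uncovered (3 of 8): B3=T, B4=T, B4=F
Answer: 3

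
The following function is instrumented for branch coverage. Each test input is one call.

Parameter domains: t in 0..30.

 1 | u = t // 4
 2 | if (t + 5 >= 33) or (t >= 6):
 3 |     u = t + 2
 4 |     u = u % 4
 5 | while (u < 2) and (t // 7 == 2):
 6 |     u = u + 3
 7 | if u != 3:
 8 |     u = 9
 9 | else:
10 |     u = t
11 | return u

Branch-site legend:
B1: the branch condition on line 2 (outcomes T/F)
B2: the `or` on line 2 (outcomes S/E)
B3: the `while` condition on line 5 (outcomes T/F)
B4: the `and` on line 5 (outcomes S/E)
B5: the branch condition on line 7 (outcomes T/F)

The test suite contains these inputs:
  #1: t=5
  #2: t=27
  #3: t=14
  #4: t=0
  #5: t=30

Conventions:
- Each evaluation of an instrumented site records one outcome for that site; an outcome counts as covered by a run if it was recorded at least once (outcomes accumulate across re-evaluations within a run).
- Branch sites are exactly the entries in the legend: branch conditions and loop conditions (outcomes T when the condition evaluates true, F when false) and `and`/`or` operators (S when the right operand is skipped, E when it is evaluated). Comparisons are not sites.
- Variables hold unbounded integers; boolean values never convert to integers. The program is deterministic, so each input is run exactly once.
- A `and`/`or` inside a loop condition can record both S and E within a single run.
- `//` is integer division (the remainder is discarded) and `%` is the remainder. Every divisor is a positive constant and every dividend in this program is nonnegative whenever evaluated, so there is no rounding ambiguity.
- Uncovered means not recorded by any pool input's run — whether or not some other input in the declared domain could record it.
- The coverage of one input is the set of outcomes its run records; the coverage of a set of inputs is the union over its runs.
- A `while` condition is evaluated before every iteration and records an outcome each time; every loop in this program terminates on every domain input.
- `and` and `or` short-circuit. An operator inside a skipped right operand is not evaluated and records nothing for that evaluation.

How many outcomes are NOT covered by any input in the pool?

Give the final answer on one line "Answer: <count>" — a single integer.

input #1, t=5: events B2->E, B1->F, B4->E, B3->F, B5->T; outcomes B1=F, B2=E, B3=F, B4=E, B5=T
input #2, t=27: events B2->E, B1->T, B4->E, B3->F, B5->T; outcomes B1=T, B2=E, B3=F, B4=E, B5=T
input #3, t=14: events B2->E, B1->T, B4->E, B3->T, B4->S, B3->F, B5->F; outcomes B1=T, B2=E, B3=T, B3=F, B4=S, B4=E, B5=F
input #4, t=0: events B2->E, B1->F, B4->E, B3->F, B5->T; outcomes B1=F, B2=E, B3=F, B4=E, B5=T
input #5, t=30: events B2->S, B1->T, B4->E, B3->F, B5->T; outcomes B1=T, B2=S, B3=F, B4=E, B5=T
union over the pool: B1=T, B1=F, B2=S, B2=E, B3=T, B3=F, B4=S, B4=E, B5=T, B5=F
uncovered (0 of 10): none

Answer: 0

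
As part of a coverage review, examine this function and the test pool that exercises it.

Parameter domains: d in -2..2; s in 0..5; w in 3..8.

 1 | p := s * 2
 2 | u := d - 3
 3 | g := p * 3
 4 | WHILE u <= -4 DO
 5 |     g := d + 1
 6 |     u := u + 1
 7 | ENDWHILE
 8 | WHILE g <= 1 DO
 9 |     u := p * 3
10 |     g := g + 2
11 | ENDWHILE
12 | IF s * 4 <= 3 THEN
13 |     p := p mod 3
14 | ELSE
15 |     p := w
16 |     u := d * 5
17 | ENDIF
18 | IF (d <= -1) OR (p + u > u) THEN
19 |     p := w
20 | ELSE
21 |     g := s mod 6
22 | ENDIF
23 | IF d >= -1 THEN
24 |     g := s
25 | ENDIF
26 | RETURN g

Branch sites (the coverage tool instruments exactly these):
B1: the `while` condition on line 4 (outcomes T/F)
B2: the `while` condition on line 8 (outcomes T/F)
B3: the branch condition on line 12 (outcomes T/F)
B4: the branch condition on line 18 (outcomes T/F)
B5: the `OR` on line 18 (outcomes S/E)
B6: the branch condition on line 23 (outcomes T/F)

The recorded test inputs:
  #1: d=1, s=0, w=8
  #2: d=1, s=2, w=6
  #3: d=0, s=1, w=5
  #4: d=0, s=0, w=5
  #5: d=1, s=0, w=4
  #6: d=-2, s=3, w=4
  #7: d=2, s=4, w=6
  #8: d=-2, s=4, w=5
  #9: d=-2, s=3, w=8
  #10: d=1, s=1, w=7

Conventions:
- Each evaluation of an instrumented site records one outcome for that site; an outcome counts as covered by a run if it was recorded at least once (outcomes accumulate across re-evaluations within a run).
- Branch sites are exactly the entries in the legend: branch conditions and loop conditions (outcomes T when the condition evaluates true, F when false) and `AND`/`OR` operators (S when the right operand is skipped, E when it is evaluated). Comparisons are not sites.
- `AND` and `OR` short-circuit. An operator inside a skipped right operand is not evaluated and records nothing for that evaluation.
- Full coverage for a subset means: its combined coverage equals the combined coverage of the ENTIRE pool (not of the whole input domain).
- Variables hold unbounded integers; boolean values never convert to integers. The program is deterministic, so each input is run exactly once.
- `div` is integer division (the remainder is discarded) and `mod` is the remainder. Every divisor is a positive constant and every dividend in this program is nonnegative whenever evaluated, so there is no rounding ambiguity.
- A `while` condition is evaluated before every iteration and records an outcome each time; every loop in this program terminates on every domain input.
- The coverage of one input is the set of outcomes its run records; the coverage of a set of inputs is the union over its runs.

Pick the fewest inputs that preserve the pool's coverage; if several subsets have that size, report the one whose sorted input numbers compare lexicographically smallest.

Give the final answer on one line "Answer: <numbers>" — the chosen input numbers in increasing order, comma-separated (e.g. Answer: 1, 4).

run #1 (d=1, s=0, w=8) runs B1->F, B2->T, B2->F, B3->T, B5->E, B4->F, B6->T; records B1=F, B2=T, B2=F, B3=T, B4=F, B5=E, B6=T
run #2 (d=1, s=2, w=6) runs B1->F, B2->F, B3->F, B5->E, B4->T, B6->T; records B1=F, B2=F, B3=F, B4=T, B5=E, B6=T
run #3 (d=0, s=1, w=5) runs B1->F, B2->F, B3->F, B5->E, B4->T, B6->T; records B1=F, B2=F, B3=F, B4=T, B5=E, B6=T
run #4 (d=0, s=0, w=5) runs B1->F, B2->T, B2->F, B3->T, B5->E, B4->F, B6->T; records B1=F, B2=T, B2=F, B3=T, B4=F, B5=E, B6=T
run #5 (d=1, s=0, w=4) runs B1->F, B2->T, B2->F, B3->T, B5->E, B4->F, B6->T; records B1=F, B2=T, B2=F, B3=T, B4=F, B5=E, B6=T
run #6 (d=-2, s=3, w=4) runs B1->T, B1->T, B1->F, B2->T, B2->T, B2->F, B3->F, B5->S, B4->T, B6->F; records B1=T, B1=F, B2=T, B2=F, B3=F, B4=T, B5=S, B6=F
run #7 (d=2, s=4, w=6) runs B1->F, B2->F, B3->F, B5->E, B4->T, B6->T; records B1=F, B2=F, B3=F, B4=T, B5=E, B6=T
run #8 (d=-2, s=4, w=5) runs B1->T, B1->T, B1->F, B2->T, B2->T, B2->F, B3->F, B5->S, B4->T, B6->F; records B1=T, B1=F, B2=T, B2=F, B3=F, B4=T, B5=S, B6=F
run #9 (d=-2, s=3, w=8) runs B1->T, B1->T, B1->F, B2->T, B2->T, B2->F, B3->F, B5->S, B4->T, B6->F; records B1=T, B1=F, B2=T, B2=F, B3=F, B4=T, B5=S, B6=F
run #10 (d=1, s=1, w=7) runs B1->F, B2->F, B3->F, B5->E, B4->T, B6->T; records B1=F, B2=F, B3=F, B4=T, B5=E, B6=T
together the pool reaches 12 outcomes: B1=T, B1=F, B2=T, B2=F, B3=T, B3=F, B4=T, B4=F, B5=S, B5=E, B6=T, B6=F
size 1 is not enough: best union over all size-1 subsets is 8/12
inputs {1, 6} (size 2) cover everything; no size-2 subset with a lexicographically smaller index list covers all 12

Answer: 1, 6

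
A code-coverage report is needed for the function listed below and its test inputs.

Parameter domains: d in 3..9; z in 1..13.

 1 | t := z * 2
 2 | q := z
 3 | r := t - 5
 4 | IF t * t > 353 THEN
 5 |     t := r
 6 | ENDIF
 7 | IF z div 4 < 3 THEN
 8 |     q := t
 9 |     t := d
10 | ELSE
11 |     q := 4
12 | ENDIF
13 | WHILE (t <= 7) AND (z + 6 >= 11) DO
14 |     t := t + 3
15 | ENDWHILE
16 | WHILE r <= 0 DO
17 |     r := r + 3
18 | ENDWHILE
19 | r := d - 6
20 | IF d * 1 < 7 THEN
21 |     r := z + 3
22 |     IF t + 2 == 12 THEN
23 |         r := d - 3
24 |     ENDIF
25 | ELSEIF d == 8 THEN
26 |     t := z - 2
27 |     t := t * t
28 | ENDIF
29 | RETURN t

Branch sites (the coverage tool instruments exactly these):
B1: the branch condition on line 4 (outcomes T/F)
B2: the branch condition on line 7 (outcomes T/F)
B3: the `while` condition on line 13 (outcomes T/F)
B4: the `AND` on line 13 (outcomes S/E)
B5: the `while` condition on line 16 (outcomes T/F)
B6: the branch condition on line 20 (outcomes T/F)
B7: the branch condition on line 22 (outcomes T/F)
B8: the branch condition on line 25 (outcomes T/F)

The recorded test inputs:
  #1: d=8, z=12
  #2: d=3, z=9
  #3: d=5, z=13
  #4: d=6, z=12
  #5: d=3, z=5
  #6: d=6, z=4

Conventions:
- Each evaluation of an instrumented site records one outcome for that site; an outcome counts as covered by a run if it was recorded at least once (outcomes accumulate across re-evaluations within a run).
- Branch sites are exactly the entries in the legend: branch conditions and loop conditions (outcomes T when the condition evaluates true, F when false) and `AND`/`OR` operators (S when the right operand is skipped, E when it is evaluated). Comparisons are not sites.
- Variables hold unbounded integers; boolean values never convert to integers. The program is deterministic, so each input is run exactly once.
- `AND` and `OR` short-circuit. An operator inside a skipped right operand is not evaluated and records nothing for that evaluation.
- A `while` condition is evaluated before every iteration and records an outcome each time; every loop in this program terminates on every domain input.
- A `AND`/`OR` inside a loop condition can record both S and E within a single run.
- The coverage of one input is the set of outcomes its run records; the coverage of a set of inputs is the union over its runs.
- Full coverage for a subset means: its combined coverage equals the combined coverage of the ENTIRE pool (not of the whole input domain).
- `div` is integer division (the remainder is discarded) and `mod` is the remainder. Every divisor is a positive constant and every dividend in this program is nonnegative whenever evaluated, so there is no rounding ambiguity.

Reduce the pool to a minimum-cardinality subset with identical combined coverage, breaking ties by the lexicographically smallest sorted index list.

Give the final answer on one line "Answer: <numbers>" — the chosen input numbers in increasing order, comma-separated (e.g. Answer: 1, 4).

#1 (d=8, z=12) -> covered: B1=T, B2=F, B3=F, B4=S, B5=F, B6=F, B8=T
#2 (d=3, z=9) -> covered: B1=F, B2=T, B3=T, B3=F, B4=S, B4=E, B5=F, B6=T, B7=F
#3 (d=5, z=13) -> covered: B1=T, B2=F, B3=F, B4=S, B5=F, B6=T, B7=F
#4 (d=6, z=12) -> covered: B1=T, B2=F, B3=F, B4=S, B5=F, B6=T, B7=F
#5 (d=3, z=5) -> covered: B1=F, B2=T, B3=T, B3=F, B4=S, B4=E, B5=F, B6=T, B7=F
#6 (d=6, z=4) -> covered: B1=F, B2=T, B3=F, B4=E, B5=F, B6=T, B7=F
the full pool covers 13 outcomes: B1=T, B1=F, B2=T, B2=F, B3=T, B3=F, B4=S, B4=E, B5=F, B6=T, B6=F, B7=F, B8=T
checked all size-1 subsets: none covers 13 outcomes (max 9/13)
the canonical winner is {1, 2}: size 2, full 13-outcome coverage, earliest index list among size-2 covers

Answer: 1, 2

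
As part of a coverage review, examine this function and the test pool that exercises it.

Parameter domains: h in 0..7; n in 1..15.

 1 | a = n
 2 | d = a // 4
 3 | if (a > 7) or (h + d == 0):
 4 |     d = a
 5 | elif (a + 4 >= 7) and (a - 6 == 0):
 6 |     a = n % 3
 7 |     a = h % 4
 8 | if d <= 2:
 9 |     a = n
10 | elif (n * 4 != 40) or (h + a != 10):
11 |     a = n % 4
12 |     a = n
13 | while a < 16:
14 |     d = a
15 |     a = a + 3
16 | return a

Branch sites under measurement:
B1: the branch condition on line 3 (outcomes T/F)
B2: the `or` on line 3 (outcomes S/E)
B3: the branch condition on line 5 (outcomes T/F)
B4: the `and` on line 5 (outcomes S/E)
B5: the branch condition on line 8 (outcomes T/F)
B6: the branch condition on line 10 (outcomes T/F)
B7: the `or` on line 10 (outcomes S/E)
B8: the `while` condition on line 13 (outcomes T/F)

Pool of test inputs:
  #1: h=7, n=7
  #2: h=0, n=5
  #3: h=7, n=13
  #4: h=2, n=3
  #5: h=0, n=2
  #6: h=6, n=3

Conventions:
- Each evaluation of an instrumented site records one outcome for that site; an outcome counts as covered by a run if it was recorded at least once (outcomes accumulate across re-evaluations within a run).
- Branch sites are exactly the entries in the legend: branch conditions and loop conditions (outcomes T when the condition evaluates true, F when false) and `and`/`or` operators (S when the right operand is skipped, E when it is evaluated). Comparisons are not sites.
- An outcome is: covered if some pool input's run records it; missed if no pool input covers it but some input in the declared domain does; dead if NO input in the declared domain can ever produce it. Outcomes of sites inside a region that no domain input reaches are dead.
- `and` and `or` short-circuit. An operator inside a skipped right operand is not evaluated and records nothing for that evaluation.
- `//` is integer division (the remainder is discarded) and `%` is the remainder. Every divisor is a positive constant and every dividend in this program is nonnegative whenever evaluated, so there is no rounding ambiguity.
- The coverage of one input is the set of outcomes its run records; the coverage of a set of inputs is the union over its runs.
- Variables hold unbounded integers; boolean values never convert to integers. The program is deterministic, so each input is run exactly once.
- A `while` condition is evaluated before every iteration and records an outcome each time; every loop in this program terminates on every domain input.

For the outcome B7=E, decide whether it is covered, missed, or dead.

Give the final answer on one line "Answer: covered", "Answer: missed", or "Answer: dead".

no pool input records B7=E
but domain input (h=0, n=10) does record it -> reachable, so missed

Answer: missed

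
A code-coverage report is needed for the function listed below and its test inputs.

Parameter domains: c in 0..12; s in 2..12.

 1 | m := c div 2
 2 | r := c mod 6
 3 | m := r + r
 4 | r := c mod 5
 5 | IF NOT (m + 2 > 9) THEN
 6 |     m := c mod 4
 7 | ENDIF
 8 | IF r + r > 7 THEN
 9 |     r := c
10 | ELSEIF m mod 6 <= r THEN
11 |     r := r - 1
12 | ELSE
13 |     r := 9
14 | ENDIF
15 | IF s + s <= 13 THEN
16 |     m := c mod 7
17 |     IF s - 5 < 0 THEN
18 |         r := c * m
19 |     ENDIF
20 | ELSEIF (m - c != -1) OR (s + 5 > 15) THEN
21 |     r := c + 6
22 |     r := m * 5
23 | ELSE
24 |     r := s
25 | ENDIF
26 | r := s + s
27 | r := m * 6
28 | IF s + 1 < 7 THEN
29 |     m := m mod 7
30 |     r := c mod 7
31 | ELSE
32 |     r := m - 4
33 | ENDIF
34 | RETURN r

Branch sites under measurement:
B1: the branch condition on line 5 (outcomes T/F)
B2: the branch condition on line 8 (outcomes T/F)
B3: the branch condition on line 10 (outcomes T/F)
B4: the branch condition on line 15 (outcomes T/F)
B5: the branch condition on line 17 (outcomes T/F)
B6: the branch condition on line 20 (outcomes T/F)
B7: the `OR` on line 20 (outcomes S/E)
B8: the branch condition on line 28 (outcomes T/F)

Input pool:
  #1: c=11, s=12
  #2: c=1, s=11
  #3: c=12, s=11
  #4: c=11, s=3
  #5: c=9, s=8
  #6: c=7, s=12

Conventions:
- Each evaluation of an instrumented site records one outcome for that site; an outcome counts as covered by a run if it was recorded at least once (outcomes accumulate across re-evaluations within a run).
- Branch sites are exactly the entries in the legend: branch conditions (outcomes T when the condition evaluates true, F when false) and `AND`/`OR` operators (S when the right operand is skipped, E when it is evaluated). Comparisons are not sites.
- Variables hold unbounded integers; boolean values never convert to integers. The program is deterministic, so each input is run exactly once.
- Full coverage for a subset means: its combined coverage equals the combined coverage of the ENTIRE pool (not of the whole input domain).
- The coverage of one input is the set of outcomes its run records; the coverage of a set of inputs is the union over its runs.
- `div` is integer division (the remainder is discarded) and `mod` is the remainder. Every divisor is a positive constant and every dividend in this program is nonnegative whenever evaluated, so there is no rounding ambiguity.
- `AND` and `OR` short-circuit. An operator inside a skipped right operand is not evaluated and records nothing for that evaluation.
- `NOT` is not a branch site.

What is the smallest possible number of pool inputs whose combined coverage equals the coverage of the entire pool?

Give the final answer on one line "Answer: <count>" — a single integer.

input #1 (c=11, s=12): events B1->F, B2->F, B3->F, B4->F, B7->E, B6->T, B8->F; covers B1=F, B2=F, B3=F, B4=F, B6=T, B7=E, B8=F
input #2 (c=1, s=11): events B1->T, B2->F, B3->T, B4->F, B7->S, B6->T, B8->F; covers B1=T, B2=F, B3=T, B4=F, B6=T, B7=S, B8=F
input #3 (c=12, s=11): events B1->T, B2->F, B3->T, B4->F, B7->S, B6->T, B8->F; covers B1=T, B2=F, B3=T, B4=F, B6=T, B7=S, B8=F
input #4 (c=11, s=3): events B1->F, B2->F, B3->F, B4->T, B5->T, B8->T; covers B1=F, B2=F, B3=F, B4=T, B5=T, B8=T
input #5 (c=9, s=8): events B1->T, B2->T, B4->F, B7->S, B6->T, B8->F; covers B1=T, B2=T, B4=F, B6=T, B7=S, B8=F
input #6 (c=7, s=12): events B1->T, B2->F, B3->F, B4->F, B7->S, B6->T, B8->F; covers B1=T, B2=F, B3=F, B4=F, B6=T, B7=S, B8=F
union over all inputs: B1=T, B1=F, B2=T, B2=F, B3=T, B3=F, B4=T, B4=F, B5=T, B6=T, B7=S, B7=E, B8=T, B8=F (14 outcomes)
no size-1 subset reaches all 14 outcomes (best union: 7/14)
no size-2 subset reaches all 14 outcomes (best union: 12/14)
no size-3 subset reaches all 14 outcomes (best union: 13/14)
the canonical winner is {1, 2, 4, 5}: size 4, full 14-outcome coverage, earliest index list among size-4 covers

Answer: 4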